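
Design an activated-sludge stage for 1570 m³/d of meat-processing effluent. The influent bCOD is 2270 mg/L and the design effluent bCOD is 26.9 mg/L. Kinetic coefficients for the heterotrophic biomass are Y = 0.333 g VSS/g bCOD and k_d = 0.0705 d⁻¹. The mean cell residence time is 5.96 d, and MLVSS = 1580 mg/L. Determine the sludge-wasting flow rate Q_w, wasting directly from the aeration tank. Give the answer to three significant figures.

From the SRT design equation V = Y Q (S₀−S) θ_c / [X (1 + k_d θ_c)] = 0.333 × 1570 × (2270 − 26.9) × 5.96 / [1580 × (1 + 0.0705 × 5.96)] = 6.99×10^6 / 2244 = 3115 m³.
For wasting at MLVSS concentration, Q_w = V/θ_c = 3115/5.96 = 522.6 m³/d.

Q_w ≈ 523 m³/d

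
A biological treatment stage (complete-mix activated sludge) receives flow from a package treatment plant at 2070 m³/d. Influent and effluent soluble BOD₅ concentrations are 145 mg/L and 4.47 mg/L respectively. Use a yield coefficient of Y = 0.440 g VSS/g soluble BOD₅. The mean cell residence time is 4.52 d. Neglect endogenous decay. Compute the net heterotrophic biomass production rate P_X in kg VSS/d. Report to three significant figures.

P_X ≈ 128 kg VSS/d

No decay correction is needed, so Y_obs = Y = 0.440.
Q·(S₀ − S) = 2070 × (145 − 4.47) × 10⁻³ = 290.9 kg/d removed.
So the net sludge growth is P_X = 0.4400 × 290.9 = 128.0 kg VSS/d.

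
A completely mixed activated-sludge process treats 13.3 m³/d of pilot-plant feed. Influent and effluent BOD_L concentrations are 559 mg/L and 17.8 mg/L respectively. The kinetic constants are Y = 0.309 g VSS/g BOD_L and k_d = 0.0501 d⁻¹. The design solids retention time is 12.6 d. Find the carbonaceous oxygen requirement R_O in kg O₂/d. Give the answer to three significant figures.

Y_obs = Y / (1 + k_d θ_c) = 0.309 / (1 + 0.0501 × 12.6) = 0.309 / 1.631 = 0.1894.
ΔS = 559 − 17.8 = 541.2 mg/L, so the substrate removal rate is 13.3 × 541.2/1000 = 7.198 kg BOD_L/d.
Net sludge production P_X = 0.1894 × 7.198 = 1.363 kg VSS/d.
R_O = Q·(S₀ − S) − 1.42·P_X = 7.198 − 1.42 × 1.363 = 5.262 kg O₂/d.

R_O ≈ 5.26 kg O₂/d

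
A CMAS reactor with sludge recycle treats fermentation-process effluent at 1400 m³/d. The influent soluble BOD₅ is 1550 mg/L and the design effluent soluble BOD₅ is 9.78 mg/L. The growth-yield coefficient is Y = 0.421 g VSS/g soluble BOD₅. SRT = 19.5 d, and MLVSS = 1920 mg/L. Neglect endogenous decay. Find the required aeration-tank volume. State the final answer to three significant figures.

Biomass mass balance (decay neglected): V·X = Y·Q·(S₀ − S)·θ_c, so V = 0.421 × 1400 × (1550 − 9.78) × 19.5 / 1920 = 9220 m³.

V ≈ 9220 m³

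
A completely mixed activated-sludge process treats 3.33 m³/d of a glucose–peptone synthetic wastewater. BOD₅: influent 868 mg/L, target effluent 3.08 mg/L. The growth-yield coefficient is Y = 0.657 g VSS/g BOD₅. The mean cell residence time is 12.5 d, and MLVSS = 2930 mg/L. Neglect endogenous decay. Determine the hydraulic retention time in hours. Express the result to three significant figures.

τ ≈ 58.2 h

V·X = Y·Q·ΔS·θ_c gives V = 0.657 × 3.33 × (868 − 3.08) × 12.5 / 2930 = 8.073 m³.
Hydraulic retention time τ = V/Q = 8.073 / 3.33 = 2.424 d = 58.18 h.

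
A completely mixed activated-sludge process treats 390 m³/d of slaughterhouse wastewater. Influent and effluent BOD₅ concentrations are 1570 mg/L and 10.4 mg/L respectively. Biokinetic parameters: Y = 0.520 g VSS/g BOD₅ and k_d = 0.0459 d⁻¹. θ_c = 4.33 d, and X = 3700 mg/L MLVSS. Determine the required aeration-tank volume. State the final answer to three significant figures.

V ≈ 309 m³

Steady-state biomass mass balance: V·X·(1 + k_d·θ_c) = Y·Q·(S₀ − S)·θ_c, so V = 0.520 × 390 × (1570 − 10.4) × 4.33 / [3700 × (1 + 0.0459 × 4.33)] = 1.37×10^6 / 4435 = 308.8 m³.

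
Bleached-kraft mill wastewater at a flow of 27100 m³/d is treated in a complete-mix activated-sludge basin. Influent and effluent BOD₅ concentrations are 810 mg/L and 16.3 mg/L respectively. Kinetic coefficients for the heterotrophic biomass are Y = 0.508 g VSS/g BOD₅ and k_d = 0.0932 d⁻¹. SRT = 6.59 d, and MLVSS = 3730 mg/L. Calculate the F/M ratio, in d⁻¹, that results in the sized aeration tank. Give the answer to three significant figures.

F/M ≈ 0.492 d⁻¹

Rearranging the biomass balance for a CMAS with decay, V = Y·Q·ΔS·θ_c / [X·(1+k_d θ_c)] = 0.508 × 27100 × (810 − 16.3) × 6.59 / [3730 × (1 + 0.0932 × 6.59)] = 7.2×10^7 / 6021 = 11959 m³.
Food-to-microorganism ratio F/M = Q S₀ / (V X) = 27100 × 810 / (11959 × 3730) = 0.4921 d⁻¹.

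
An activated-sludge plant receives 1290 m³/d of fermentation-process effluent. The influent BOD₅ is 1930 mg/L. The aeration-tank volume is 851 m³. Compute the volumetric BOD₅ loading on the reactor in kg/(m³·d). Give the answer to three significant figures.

L_v = Q S₀ / V = 1290 × 1930 × 10⁻³ / 851.0 = 2.926 kg/(m³·d).

L_v ≈ 2.93 kg BOD₅/(m³·d)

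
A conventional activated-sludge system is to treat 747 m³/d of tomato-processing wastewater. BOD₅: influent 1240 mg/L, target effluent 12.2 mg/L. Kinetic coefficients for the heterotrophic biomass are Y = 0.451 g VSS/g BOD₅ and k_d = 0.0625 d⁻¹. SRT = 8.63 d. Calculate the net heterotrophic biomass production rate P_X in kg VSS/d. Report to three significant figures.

Correct the yield for decay: Y_obs = Y/(1 + k_d θ_c) = 0.451 / (1 + 0.0625 × 8.63) = 0.451 / 1.539 = 0.2930.
ΔS = 1240 − 12.2 = 1228 mg/L, so the substrate removal rate is 747 × 1228/1000 = 917.2 kg BOD₅/d.
So the net sludge growth is P_X = 0.2930 × 917.2 = 268.7 kg VSS/d.

P_X ≈ 269 kg VSS/d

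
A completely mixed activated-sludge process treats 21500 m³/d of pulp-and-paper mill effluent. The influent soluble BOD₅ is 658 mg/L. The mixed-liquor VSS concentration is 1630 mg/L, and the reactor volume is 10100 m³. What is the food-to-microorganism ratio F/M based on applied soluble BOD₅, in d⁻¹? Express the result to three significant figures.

F/M = applied load / biomass = Q·S₀/(V·X) = 21500 × 658 / (10100 × 1630) = 0.8593 d⁻¹.

F/M ≈ 0.859 d⁻¹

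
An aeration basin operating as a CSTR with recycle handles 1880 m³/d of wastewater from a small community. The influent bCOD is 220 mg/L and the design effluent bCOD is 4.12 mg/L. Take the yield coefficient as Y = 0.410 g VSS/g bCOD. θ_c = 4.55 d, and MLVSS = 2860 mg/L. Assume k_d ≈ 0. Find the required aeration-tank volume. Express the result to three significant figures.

Biomass mass balance (decay neglected): V·X = Y·Q·(S₀ − S)·θ_c, so V = 0.410 × 1880 × (220 − 4.12) × 4.55 / 2860 = 264.7 m³.

V ≈ 265 m³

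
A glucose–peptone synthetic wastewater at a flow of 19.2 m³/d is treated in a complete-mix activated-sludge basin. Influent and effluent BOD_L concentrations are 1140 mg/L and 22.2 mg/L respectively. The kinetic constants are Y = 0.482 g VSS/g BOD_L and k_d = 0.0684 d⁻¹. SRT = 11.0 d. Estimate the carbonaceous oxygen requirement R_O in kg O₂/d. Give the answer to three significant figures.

Y_obs = Y / (1 + k_d θ_c) = 0.482 / (1 + 0.0684 × 11.0) = 0.482 / 1.752 = 0.2751.
ΔS = 1140 − 22.2 = 1118 mg/L, so the substrate removal rate is 19.2 × 1118/1000 = 21.46 kg BOD_L/d.
P_X = Y_obs·Q·(S₀ − S) = 0.2751 × 21.46 = 5.903 kg VSS/d.
R_O = Q·ΔS − 1.42 P_X = 21.46 − 8.382 = 13.08 kg O₂/d.

R_O ≈ 13.1 kg O₂/d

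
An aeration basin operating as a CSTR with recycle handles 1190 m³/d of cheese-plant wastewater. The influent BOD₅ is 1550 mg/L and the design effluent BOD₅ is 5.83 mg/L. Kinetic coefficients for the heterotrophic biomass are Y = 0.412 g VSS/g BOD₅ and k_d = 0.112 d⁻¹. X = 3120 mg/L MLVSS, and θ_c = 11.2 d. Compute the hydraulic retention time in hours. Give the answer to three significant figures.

τ ≈ 24.3 h

Rearranging the biomass balance for a CMAS with decay, V = Y·Q·ΔS·θ_c / [X·(1+k_d θ_c)] = 0.412 × 1190 × (1550 − 5.83) × 11.2 / [3120 × (1 + 0.112 × 11.2)] = 8.48×10^6 / 7034 = 1206 m³.
τ = V/Q = 1206/1190 = 1.013 d, or 24.31 h.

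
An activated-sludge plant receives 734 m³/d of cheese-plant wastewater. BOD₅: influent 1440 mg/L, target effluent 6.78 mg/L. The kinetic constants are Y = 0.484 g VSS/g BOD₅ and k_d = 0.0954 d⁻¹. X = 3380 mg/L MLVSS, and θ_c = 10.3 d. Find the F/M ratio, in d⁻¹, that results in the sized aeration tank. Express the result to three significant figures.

Steady-state biomass mass balance: V·X·(1 + k_d·θ_c) = Y·Q·(S₀ − S)·θ_c, so V = 0.484 × 734 × (1440 − 6.78) × 10.3 / [3380 × (1 + 0.0954 × 10.3)] = 5.24×10^6 / 6701 = 782.6 m³.
Food-to-microorganism ratio F/M = Q S₀ / (V X) = 734 × 1440 / (782.6 × 3380) = 0.3996 d⁻¹.

F/M ≈ 0.400 d⁻¹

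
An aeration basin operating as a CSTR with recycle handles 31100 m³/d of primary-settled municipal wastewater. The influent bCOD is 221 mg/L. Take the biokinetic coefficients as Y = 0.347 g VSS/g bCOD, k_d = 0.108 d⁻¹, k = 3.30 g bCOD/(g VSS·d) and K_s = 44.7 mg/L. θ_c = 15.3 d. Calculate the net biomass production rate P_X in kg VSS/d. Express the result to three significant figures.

P_X ≈ 867 kg VSS/d

From the Monod/SRT balance for a CMAS, S = K_s·(1+k_d θ_c)/[θ_c·(Y k − k_d) − 1] = 44.7 × (1 + 0.108 × 15.3) / [15.3 × (0.347 × 3.30 − 0.108) − 1] = 118.6 / 14.87 = 7.975 mg/L.
Y_obs = Y / (1 + k_d θ_c) = 0.347 / (1 + 0.108 × 15.3) = 0.347 / 2.652 = 0.1308.
ΔS = 221 − 7.97 = 213.0 mg/L, so the substrate removal rate is 31100 × 213.0/1000 = 6625 kg bCOD/d.
Biomass produced: P_X = Y_obs·Q·ΔS = 0.1308 × 6625 ≈ 866.7 kg VSS/d.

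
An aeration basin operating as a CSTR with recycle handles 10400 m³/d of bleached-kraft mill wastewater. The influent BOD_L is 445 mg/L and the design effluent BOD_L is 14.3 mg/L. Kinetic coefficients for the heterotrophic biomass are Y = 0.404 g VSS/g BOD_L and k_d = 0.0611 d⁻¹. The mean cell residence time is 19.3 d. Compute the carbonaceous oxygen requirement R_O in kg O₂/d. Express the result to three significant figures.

Observed yield with endogenous decay: Y_obs = Y / (1 + k_d·θ_c) = 0.404 / (1 + 0.0611 × 19.3) = 0.404 / 2.179 = 0.1854 g VSS/g BOD_L.
ΔS = 445 − 14.3 = 430.7 mg/L, so the substrate removal rate is 10400 × 430.7/1000 = 4479 kg BOD_L/d.
Biomass synthesised: P_X = Y_obs × 4479 = 830.4 kg VSS/d.
R_O = Q·ΔS − 1.42 P_X = 4479 − 1179 = 3300 kg O₂/d.

R_O ≈ 3300 kg O₂/d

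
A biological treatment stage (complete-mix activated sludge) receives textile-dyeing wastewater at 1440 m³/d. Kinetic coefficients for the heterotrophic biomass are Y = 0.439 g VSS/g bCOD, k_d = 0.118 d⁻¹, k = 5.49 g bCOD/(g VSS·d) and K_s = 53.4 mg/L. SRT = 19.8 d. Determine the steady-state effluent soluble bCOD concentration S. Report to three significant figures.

S ≈ 4.01 mg/L

From the Monod/SRT balance for a CMAS, S = K_s·(1+k_d θ_c)/[θ_c·(Y k − k_d) − 1] = 53.4 × (1 + 0.118 × 19.8) / [19.8 × (0.439 × 5.49 − 0.118) − 1] = 178.2 / 44.38 = 4.014 mg/L.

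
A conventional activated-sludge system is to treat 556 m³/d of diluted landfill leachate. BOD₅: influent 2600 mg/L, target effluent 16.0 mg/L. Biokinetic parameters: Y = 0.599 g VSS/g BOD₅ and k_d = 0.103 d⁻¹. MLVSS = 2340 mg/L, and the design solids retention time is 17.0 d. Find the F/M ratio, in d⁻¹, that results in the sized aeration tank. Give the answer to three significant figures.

Rearranging the biomass balance for a CMAS with decay, V = Y·Q·ΔS·θ_c / [X·(1+k_d θ_c)] = 0.599 × 556 × (2600 − 16.0) × 17.0 / [2340 × (1 + 0.103 × 17.0)] = 1.46×10^7 / 6437 = 2273 m³.
F/M = applied load / biomass = Q·S₀/(V·X) = 556 × 2600 / (2273 × 2340) = 0.2718 d⁻¹.

F/M ≈ 0.272 d⁻¹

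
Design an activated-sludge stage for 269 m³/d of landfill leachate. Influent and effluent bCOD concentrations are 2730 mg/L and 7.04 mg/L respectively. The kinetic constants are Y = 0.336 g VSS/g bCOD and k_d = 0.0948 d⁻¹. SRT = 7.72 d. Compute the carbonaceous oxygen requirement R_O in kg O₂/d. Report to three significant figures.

Observed yield with endogenous decay: Y_obs = Y / (1 + k_d·θ_c) = 0.336 / (1 + 0.0948 × 7.72) = 0.336 / 1.732 = 0.1940 g VSS/g bCOD.
Q·(S₀ − S) = 269 × (2730 − 7.04) × 10⁻³ = 732.5 kg/d removed.
Net sludge production P_X = 0.1940 × 732.5 = 142.1 kg VSS/d.
R_O = Q·ΔS − 1.42 P_X = 732.5 − 201.8 = 530.7 kg O₂/d.

R_O ≈ 531 kg O₂/d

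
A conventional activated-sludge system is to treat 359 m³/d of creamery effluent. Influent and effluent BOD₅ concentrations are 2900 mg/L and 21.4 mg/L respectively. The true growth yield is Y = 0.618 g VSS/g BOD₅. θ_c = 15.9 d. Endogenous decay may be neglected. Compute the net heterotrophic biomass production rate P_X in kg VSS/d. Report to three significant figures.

Since k_d ≈ 0, Y_obs = Y = 0.618 g VSS/g BOD₅.
ΔS = 2900 − 21.4 = 2879 mg/L, so the substrate removal rate is 359 × 2879/1000 = 1033 kg BOD₅/d.
So the net sludge growth is P_X = 0.6180 × 1033 = 638.7 kg VSS/d.

P_X ≈ 639 kg VSS/d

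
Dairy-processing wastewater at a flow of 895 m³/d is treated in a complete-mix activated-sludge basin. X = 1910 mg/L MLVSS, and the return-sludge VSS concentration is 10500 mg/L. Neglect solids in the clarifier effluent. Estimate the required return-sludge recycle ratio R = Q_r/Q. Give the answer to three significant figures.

R = Q_r/Q = X/(X_r − X) = 1910 / (10500 − 1910) = 0.2224.

R ≈ 0.222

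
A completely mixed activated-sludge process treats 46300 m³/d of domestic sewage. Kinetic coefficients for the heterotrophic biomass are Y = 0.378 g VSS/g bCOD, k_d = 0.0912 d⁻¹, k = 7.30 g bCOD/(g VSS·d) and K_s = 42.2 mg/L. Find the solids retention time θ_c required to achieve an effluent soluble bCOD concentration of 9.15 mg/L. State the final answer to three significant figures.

θ_c ≈ 2.50 d

From 1/θ_c = Y·k·S/(K_s + S) − k_d: Y·k·S/(K_s+S) = 0.378 × 7.30 × 9.15 / (42.2 + 9.15) = 0.4917 d⁻¹.
Then 1/θ_c = μ − k_d = 0.4917 − 0.0912 = 0.4005 d⁻¹, giving θ_c = 2.497 d.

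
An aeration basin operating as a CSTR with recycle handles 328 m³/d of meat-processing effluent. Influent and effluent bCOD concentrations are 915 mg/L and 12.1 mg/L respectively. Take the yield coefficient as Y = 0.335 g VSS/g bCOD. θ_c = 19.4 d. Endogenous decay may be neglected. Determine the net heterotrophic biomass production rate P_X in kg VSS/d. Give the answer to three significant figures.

P_X ≈ 99.2 kg VSS/d

Since k_d ≈ 0, Y_obs = Y = 0.335 g VSS/g bCOD.
Q·(S₀ − S) = 328 × (915 − 12.1) × 10⁻³ = 296.2 kg/d removed.
So the net sludge growth is P_X = 0.3350 × 296.2 = 99.21 kg VSS/d.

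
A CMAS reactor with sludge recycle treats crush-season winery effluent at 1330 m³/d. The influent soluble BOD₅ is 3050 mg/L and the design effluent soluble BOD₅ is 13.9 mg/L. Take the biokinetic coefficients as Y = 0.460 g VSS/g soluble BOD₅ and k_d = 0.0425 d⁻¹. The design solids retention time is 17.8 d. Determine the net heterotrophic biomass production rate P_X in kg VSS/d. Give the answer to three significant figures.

P_X ≈ 1060 kg VSS/d

Y_obs = Y / (1 + k_d θ_c) = 0.460 / (1 + 0.0425 × 17.8) = 0.460 / 1.756 = 0.2619.
Mass of soluble BOD₅ removed per day: Q(S₀ − S) = 1330 × 3036 g/m³ = 4038 kg/d.
Net biomass production P_X = Y_obs × Q·(S₀ − S) = 0.2619 × 4038 = 1057 kg VSS/d.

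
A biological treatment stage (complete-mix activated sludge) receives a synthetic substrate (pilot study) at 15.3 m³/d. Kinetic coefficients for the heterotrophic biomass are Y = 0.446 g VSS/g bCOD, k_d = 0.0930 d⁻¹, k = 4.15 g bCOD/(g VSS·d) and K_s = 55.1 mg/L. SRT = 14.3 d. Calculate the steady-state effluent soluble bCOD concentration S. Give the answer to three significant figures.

Effluent substrate depends only on kinetics and SRT: S = K_s(1 + k_d θ_c) / [θ_c(Yk − k_d) − 1] = 55.1 × (1 + 0.0930 × 14.3) / [14.3 × (0.446 × 4.15 − 0.0930) − 1] = 128.4 / 24.14 = 5.318 mg/L.

S ≈ 5.32 mg/L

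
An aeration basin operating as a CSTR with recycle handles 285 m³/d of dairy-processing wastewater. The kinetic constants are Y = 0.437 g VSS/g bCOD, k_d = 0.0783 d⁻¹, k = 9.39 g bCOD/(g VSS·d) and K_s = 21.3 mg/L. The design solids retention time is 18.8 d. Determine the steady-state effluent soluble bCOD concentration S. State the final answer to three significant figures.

From the Monod/SRT balance for a CMAS, S = K_s·(1+k_d θ_c)/[θ_c·(Y k − k_d) − 1] = 21.3 × (1 + 0.0783 × 18.8) / [18.8 × (0.437 × 9.39 − 0.0783) − 1] = 52.65 / 74.67 = 0.7051 mg/L.

S ≈ 0.705 mg/L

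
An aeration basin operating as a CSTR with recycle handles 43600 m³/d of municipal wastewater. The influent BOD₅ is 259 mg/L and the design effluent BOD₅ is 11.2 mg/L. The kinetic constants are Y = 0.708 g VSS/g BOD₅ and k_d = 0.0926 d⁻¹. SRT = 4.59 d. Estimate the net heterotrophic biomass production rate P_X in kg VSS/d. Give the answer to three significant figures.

Y_obs = Y / (1 + k_d θ_c) = 0.708 / (1 + 0.0926 × 4.59) = 0.708 / 1.425 = 0.4968.
Substrate removed = Q·(S₀ − S) = 43600 m³/d × (259 − 11.2) g/m³ = 1.08×10^7 g/d = 10804 kg/d.
So the net sludge growth is P_X = 0.4968 × 10804 = 5368 kg VSS/d.

P_X ≈ 5370 kg VSS/d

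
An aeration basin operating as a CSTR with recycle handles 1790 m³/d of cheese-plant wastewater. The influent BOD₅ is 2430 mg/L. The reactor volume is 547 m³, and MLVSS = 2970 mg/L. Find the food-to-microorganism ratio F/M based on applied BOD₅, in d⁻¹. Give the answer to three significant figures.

Food-to-microorganism ratio F/M = Q S₀ / (V X) = 1790 × 2430 / (547.0 × 2970) = 2.677 d⁻¹.

F/M ≈ 2.68 d⁻¹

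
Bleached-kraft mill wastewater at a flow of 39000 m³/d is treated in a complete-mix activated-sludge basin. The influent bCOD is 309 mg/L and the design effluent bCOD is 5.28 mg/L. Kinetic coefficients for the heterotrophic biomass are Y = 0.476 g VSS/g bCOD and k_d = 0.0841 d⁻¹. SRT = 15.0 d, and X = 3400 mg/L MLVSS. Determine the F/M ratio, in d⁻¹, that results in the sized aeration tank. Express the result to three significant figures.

Rearranging the biomass balance for a CMAS with decay, V = Y·Q·ΔS·θ_c / [X·(1+k_d θ_c)] = 0.476 × 39000 × (309 − 5.28) × 15.0 / [3400 × (1 + 0.0841 × 15.0)] = 8.46×10^7 / 7689 = 10999 m³.
Food-to-microorganism ratio F/M = Q S₀ / (V X) = 39000 × 309 / (10999 × 3400) = 0.3222 d⁻¹.

F/M ≈ 0.322 d⁻¹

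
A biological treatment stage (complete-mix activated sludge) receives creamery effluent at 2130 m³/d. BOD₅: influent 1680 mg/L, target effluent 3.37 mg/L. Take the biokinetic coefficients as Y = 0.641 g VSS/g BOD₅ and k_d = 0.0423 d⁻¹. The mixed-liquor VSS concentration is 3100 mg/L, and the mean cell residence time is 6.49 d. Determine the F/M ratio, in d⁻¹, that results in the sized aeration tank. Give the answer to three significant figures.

F/M ≈ 0.307 d⁻¹

Steady-state biomass mass balance: V·X·(1 + k_d·θ_c) = Y·Q·(S₀ − S)·θ_c, so V = 0.641 × 2130 × (1680 − 3.37) × 6.49 / [3100 × (1 + 0.0423 × 6.49)] = 1.49×10^7 / 3951 = 3760 m³.
F/M = Q·S₀ / (V·X) = 2130 × 1680 / (3760 × 3100) = 0.3070 g BOD₅·(g VSS·d)⁻¹.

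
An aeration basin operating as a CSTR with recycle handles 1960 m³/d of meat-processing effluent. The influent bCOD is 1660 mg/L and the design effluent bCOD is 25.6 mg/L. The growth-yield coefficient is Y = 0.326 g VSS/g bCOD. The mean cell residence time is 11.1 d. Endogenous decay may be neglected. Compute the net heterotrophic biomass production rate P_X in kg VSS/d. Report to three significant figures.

With endogenous decay neglected, the observed yield equals the true yield: Y_obs = Y = 0.326 g VSS/g bCOD.
Mass of bCOD removed per day: Q(S₀ − S) = 1960 × 1634 g/m³ = 3203 kg/d.
Biomass produced: P_X = Y_obs·Q·ΔS = 0.3260 × 3203 ≈ 1044 kg VSS/d.

P_X ≈ 1040 kg VSS/d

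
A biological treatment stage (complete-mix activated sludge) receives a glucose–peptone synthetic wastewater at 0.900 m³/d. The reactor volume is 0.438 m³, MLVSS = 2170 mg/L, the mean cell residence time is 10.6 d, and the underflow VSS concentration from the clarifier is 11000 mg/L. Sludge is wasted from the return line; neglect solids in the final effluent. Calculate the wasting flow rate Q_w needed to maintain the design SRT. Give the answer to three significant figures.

Q_w ≈ 0.00815 m³/d

θ_c = V·X/(Q_w·X_r) when wasting from the recycle, so Q_w = V·X/(θ_c·X_r) = 0.4380 × 2170 / (10.6 × 11000) = 0.008151 m³/d.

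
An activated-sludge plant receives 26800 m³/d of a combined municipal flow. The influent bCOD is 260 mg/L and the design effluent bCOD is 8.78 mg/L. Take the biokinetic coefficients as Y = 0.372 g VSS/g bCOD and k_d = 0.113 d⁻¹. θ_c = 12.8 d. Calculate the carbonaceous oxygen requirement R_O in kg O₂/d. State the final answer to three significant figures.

The observed yield is Y_obs = Y/(1 + k_d·θ_c) = 0.372 / (1 + 0.113 × 12.8) = 0.372 / 2.446 = 0.1521 g VSS per g bCOD removed.
Q·(S₀ − S) = 26800 × (260 − 8.78) × 10⁻³ = 6733 kg/d removed.
Biomass synthesised: P_X = Y_obs × 6733 = 1024 kg VSS/d.
R_O = Q·ΔS − 1.42 P_X = 6733 − 1454 = 5279 kg O₂/d.

R_O ≈ 5280 kg O₂/d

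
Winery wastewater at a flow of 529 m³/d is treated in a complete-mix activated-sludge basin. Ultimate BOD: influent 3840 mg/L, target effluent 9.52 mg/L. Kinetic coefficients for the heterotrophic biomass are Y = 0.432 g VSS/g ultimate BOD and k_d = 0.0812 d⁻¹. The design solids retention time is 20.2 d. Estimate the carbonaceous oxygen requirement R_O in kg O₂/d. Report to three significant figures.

Y_obs = Y / (1 + k_d θ_c) = 0.432 / (1 + 0.0812 × 20.2) = 0.432 / 2.640 = 0.1636.
Mass of ultimate BOD removed per day: Q(S₀ − S) = 529 × 3830 g/m³ = 2026 kg/d.
Biomass synthesised: P_X = Y_obs × 2026 = 331.6 kg VSS/d.
R_O = Q·ΔS − 1.42 P_X = 2026 − 470.8 = 1556 kg O₂/d.

R_O ≈ 1560 kg O₂/d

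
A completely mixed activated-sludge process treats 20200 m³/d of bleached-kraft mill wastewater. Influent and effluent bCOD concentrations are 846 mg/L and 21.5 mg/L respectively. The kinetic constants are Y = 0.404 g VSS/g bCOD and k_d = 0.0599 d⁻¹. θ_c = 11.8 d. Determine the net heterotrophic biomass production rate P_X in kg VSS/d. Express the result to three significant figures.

P_X ≈ 3940 kg VSS/d

Observed yield with endogenous decay: Y_obs = Y / (1 + k_d·θ_c) = 0.404 / (1 + 0.0599 × 11.8) = 0.404 / 1.707 = 0.2367 g VSS/g bCOD.
Substrate removed = Q·(S₀ − S) = 20200 m³/d × (846 − 21.5) g/m³ = 1.67×10^7 g/d = 16655 kg/d.
P_X = Y_obs · Q(S₀ − S) = 0.2367 × 16655 = 3942 kg VSS/d.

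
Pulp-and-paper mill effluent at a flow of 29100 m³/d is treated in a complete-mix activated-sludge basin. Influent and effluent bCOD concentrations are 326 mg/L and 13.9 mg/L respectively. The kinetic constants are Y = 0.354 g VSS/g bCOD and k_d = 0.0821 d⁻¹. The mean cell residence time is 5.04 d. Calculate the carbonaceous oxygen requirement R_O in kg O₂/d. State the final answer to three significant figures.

Observed yield with endogenous decay: Y_obs = Y / (1 + k_d·θ_c) = 0.354 / (1 + 0.0821 × 5.04) = 0.354 / 1.414 = 0.2504 g VSS/g bCOD.
Mass of bCOD removed per day: Q(S₀ − S) = 29100 × 312.1 g/m³ = 9082 kg/d.
Net sludge production P_X = 0.2504 × 9082 = 2274 kg VSS/d.
R_O = Q·ΔS − 1.42 P_X = 9082 − 3229 = 5853 kg O₂/d.

R_O ≈ 5850 kg O₂/d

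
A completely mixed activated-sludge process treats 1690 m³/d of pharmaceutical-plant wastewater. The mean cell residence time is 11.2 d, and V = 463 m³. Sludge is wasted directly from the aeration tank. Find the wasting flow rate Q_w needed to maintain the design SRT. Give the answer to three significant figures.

Q_w ≈ 41.3 m³/d

With mixed-liquor wasting, θ_c = V/Q_w, so Q_w = V/θ_c = 463.0/11.2 = 41.34 m³/d.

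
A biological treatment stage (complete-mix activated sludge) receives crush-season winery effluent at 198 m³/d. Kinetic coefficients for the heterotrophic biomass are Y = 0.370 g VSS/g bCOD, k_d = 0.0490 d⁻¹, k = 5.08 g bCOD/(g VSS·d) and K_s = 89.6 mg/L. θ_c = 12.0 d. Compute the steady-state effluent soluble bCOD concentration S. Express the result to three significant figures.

S ≈ 6.79 mg/L

Effluent substrate depends only on kinetics and SRT: S = K_s(1 + k_d θ_c) / [θ_c(Yk − k_d) − 1] = 89.6 × (1 + 0.0490 × 12.0) / [12.0 × (0.370 × 5.08 − 0.0490) − 1] = 142.3 / 20.97 = 6.786 mg/L.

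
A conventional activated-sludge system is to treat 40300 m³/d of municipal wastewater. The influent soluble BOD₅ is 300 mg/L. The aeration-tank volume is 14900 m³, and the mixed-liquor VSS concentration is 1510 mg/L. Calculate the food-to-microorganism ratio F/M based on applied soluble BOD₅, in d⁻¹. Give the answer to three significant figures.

Food-to-microorganism ratio F/M = Q S₀ / (V X) = 40300 × 300 / (14900 × 1510) = 0.5374 d⁻¹.

F/M ≈ 0.537 d⁻¹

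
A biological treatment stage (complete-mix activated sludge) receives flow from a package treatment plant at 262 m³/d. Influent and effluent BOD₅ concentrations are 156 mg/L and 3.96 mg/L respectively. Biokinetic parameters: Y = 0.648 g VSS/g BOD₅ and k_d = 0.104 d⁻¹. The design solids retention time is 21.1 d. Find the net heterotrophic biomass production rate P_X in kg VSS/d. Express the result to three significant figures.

Y_obs = Y / (1 + k_d θ_c) = 0.648 / (1 + 0.104 × 21.1) = 0.648 / 3.194 = 0.2029.
ΔS = 156 − 3.96 = 152.0 mg/L, so the substrate removal rate is 262 × 152.0/1000 = 39.83 kg BOD₅/d.
P_X = Y_obs · Q(S₀ − S) = 0.2029 × 39.83 = 8.081 kg VSS/d.

P_X ≈ 8.08 kg VSS/d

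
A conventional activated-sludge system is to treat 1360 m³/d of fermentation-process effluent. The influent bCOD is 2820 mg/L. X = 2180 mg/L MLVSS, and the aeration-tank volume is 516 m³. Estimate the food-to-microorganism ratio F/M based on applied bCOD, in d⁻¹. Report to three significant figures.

F/M ≈ 3.41 d⁻¹

Food-to-microorganism ratio F/M = Q S₀ / (V X) = 1360 × 2820 / (516.0 × 2180) = 3.409 d⁻¹.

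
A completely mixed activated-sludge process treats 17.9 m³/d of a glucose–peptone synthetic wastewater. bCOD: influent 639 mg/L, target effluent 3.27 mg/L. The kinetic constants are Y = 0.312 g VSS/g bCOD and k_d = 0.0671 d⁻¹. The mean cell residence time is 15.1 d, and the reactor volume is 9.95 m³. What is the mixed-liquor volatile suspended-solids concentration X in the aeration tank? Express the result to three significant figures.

X ≈ 2680 mg/L

Solving the biomass balance for X: X = Y Q (S₀−S) θ_c / [V (1+k_d θ_c)] = 0.312 × 17.9 × (639 − 3.27) × 15.1 / [9.95 × (1 + 0.0671 × 15.1)] = 2676 mg/L.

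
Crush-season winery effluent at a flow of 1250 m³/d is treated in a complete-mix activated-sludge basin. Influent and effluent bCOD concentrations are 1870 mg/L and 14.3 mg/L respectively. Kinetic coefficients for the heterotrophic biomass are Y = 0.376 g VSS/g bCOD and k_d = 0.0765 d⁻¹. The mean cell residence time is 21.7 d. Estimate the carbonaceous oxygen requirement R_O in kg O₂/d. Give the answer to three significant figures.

R_O ≈ 1850 kg O₂/d

Observed yield with endogenous decay: Y_obs = Y / (1 + k_d·θ_c) = 0.376 / (1 + 0.0765 × 21.7) = 0.376 / 2.660 = 0.1414 g VSS/g bCOD.
Q·(S₀ − S) = 1250 × (1870 − 14.3) × 10⁻³ = 2320 kg/d removed.
P_X = Y_obs·Q·(S₀ − S) = 0.1414 × 2320 = 327.9 kg VSS/d.
R_O = Q·ΔS − 1.42 P_X = 2320 − 465.6 = 1854 kg O₂/d.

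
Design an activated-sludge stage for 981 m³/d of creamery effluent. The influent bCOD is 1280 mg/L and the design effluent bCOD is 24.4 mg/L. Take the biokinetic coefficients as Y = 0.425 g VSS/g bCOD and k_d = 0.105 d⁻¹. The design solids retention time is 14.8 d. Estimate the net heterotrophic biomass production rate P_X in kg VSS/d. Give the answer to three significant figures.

The observed yield is Y_obs = Y/(1 + k_d·θ_c) = 0.425 / (1 + 0.105 × 14.8) = 0.425 / 2.554 = 0.1664 g VSS per g bCOD removed.
Substrate removed = Q·(S₀ − S) = 981 m³/d × (1280 − 24.4) g/m³ = 1.23×10^6 g/d = 1232 kg/d.
Biomass produced: P_X = Y_obs·Q·ΔS = 0.1664 × 1232 ≈ 205.0 kg VSS/d.

P_X ≈ 205 kg VSS/d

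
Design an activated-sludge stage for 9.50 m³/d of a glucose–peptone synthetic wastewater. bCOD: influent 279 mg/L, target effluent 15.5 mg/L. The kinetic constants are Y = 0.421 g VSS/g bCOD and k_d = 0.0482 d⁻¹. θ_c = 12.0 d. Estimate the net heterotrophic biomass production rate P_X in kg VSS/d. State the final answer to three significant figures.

Observed yield with endogenous decay: Y_obs = Y / (1 + k_d·θ_c) = 0.421 / (1 + 0.0482 × 12.0) = 0.421 / 1.578 = 0.2667 g VSS/g bCOD.
ΔS = 279 − 15.5 = 263.5 mg/L, so the substrate removal rate is 9.50 × 263.5/1000 = 2.503 kg bCOD/d.
Biomass produced: P_X = Y_obs·Q·ΔS = 0.2667 × 2.503 ≈ 0.6677 kg VSS/d.

P_X ≈ 0.668 kg VSS/d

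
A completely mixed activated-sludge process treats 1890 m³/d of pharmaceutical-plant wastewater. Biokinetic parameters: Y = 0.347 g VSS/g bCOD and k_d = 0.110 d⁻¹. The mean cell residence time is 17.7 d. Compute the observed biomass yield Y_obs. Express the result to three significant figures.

The observed yield is Y_obs = Y/(1 + k_d·θ_c) = 0.347 / (1 + 0.110 × 17.7) = 0.347 / 2.947 = 0.1177 g VSS per g bCOD removed.

Y_obs ≈ 0.118 g VSS/g bCOD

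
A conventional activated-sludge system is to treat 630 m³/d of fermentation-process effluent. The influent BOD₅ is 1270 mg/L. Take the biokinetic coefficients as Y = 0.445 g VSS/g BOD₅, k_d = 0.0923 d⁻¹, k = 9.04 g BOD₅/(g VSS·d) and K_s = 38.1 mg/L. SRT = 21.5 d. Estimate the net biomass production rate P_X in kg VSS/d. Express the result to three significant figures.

For a completely mixed reactor with recycle the Lawrence–McCarty relation gives S = K_s·(1 + k_d·θ_c) / [θ_c·(Y·k − k_d) − 1] = 38.1 × (1 + 0.0923 × 21.5) / [21.5 × (0.445 × 9.04 − 0.0923) − 1] = 113.7 / 83.51 = 1.362 mg/L.
Observed yield with endogenous decay: Y_obs = Y / (1 + k_d·θ_c) = 0.445 / (1 + 0.0923 × 21.5) = 0.445 / 2.984 = 0.1491 g VSS/g BOD₅.
Q·(S₀ − S) = 630 × (1270 − 1.36) × 10⁻³ = 799.2 kg/d removed.
Biomass produced: P_X = Y_obs·Q·ΔS = 0.1491 × 799.2 ≈ 119.2 kg VSS/d.

P_X ≈ 119 kg VSS/d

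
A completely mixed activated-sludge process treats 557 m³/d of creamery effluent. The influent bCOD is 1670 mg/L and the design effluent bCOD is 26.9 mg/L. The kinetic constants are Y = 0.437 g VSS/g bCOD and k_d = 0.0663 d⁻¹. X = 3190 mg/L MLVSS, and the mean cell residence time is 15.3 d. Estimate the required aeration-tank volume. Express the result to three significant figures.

V ≈ 952 m³

From the SRT design equation V = Y Q (S₀−S) θ_c / [X (1 + k_d θ_c)] = 0.437 × 557 × (1670 − 26.9) × 15.3 / [3190 × (1 + 0.0663 × 15.3)] = 6.12×10^6 / 6426 = 952.3 m³.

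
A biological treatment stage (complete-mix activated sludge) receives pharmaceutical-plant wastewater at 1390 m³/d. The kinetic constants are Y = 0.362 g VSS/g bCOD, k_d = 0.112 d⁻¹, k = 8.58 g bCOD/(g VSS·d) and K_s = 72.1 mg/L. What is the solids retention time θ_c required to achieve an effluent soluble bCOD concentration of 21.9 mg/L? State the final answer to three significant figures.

From 1/θ_c = Y·k·S/(K_s + S) − k_d: Y·k·S/(K_s+S) = 0.362 × 8.58 × 21.9 / (72.1 + 21.9) = 0.7236 d⁻¹.
1/θ_c = 0.7236 − 0.112 = 0.6116 d⁻¹, so θ_c = 1.635 d.

θ_c ≈ 1.63 d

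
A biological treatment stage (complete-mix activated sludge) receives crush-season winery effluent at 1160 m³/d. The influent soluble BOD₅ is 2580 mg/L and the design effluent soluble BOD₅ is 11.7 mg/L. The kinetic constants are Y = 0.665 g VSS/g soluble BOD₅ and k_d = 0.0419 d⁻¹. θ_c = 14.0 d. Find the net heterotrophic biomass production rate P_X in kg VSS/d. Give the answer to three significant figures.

P_X ≈ 1250 kg VSS/d

The observed yield is Y_obs = Y/(1 + k_d·θ_c) = 0.665 / (1 + 0.0419 × 14.0) = 0.665 / 1.587 = 0.4191 g VSS per g soluble BOD₅ removed.
Substrate removed = Q·(S₀ − S) = 1160 m³/d × (2580 − 11.7) g/m³ = 2.98×10^6 g/d = 2979 kg/d.
Biomass produced: P_X = Y_obs·Q·ΔS = 0.4191 × 2979 ≈ 1249 kg VSS/d.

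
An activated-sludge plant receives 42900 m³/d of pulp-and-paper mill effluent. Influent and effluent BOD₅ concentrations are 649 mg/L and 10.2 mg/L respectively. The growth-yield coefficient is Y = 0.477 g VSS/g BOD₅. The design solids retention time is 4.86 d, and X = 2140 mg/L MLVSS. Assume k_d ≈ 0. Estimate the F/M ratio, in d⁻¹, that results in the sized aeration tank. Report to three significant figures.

F/M ≈ 0.438 d⁻¹

Biomass mass balance (decay neglected): V·X = Y·Q·(S₀ − S)·θ_c, so V = 0.477 × 42900 × (649 − 10.2) × 4.86 / 2140 = 29687 m³.
Food-to-microorganism ratio F/M = Q S₀ / (V X) = 42900 × 649 / (29687 × 2140) = 0.4383 d⁻¹.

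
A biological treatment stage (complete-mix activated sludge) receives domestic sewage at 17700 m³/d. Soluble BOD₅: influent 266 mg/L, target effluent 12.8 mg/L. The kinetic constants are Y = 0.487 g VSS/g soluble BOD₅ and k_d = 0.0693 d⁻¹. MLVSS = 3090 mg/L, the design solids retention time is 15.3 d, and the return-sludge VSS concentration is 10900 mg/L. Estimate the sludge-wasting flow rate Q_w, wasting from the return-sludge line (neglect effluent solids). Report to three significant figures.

Q_w ≈ 97.2 m³/d

From the SRT design equation V = Y Q (S₀−S) θ_c / [X (1 + k_d θ_c)] = 0.487 × 17700 × (266 − 12.8) × 15.3 / [3090 × (1 + 0.0693 × 15.3)] = 3.34×10^7 / 6366 = 5245 m³.
θ_c = V·X/(Q_w·X_r) when wasting from the recycle, so Q_w = V·X/(θ_c·X_r) = 5245 × 3090 / (15.3 × 10900) = 97.19 m³/d.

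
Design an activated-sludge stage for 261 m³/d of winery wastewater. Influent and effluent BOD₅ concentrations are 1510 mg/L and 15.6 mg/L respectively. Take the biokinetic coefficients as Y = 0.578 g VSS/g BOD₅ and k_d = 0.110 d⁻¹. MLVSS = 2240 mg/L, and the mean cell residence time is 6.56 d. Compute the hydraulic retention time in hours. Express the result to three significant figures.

Steady-state biomass mass balance: V·X·(1 + k_d·θ_c) = Y·Q·(S₀ − S)·θ_c, so V = 0.578 × 261 × (1510 − 15.6) × 6.56 / [2240 × (1 + 0.110 × 6.56)] = 1.48×10^6 / 3856 = 383.5 m³.
HRT = V/Q = 383.5 m³ / 261 m³·d⁻¹ = 1.469 d × 24 = 35.26 h.

τ ≈ 35.3 h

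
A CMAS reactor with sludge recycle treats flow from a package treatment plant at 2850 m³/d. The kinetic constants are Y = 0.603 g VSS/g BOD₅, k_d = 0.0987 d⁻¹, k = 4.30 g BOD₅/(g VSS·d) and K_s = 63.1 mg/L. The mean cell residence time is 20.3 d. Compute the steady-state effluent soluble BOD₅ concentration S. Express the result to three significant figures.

For a completely mixed reactor with recycle the Lawrence–McCarty relation gives S = K_s·(1 + k_d·θ_c) / [θ_c·(Y·k − k_d) − 1] = 63.1 × (1 + 0.0987 × 20.3) / [20.3 × (0.603 × 4.30 − 0.0987) − 1] = 189.5 / 49.63 = 3.819 mg/L.

S ≈ 3.82 mg/L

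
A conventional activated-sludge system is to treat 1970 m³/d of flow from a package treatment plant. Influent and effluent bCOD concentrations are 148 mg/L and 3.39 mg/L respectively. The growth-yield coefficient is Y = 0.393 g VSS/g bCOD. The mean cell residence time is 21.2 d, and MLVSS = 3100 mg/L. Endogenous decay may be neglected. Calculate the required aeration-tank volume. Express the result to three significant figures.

V ≈ 766 m³

Biomass mass balance (decay neglected): V·X = Y·Q·(S₀ − S)·θ_c, so V = 0.393 × 1970 × (148 − 3.39) × 21.2 / 3100 = 765.7 m³.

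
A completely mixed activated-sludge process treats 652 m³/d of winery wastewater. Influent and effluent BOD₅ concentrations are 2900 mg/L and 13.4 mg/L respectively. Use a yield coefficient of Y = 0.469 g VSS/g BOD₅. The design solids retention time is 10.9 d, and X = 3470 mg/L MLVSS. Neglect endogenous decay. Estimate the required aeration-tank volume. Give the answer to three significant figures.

V ≈ 2770 m³

V·X = Y·Q·ΔS·θ_c gives V = 0.469 × 652 × (2900 − 13.4) × 10.9 / 3470 = 2773 m³.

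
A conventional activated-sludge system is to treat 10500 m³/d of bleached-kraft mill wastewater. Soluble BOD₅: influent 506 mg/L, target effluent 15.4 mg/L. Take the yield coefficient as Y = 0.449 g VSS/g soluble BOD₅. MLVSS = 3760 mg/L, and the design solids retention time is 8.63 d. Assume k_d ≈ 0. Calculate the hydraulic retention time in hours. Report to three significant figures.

Biomass mass balance (decay neglected): V·X = Y·Q·(S₀ − S)·θ_c, so V = 0.449 × 10500 × (506 − 15.4) × 8.63 / 3760 = 5309 m³.
τ = V/Q = 5309/10500 = 0.5056 d, or 12.13 h.

τ ≈ 12.1 h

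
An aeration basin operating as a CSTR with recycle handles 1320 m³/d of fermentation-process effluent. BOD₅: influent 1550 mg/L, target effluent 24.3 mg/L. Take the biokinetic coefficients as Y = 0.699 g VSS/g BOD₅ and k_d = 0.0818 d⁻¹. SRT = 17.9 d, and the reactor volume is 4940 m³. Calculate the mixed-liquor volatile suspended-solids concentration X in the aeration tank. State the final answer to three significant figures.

X ≈ 2070 mg/L

Solving the biomass balance for X: X = Y Q (S₀−S) θ_c / [V (1+k_d θ_c)] = 0.699 × 1320 × (1550 − 24.3) × 17.9 / [4940 × (1 + 0.0818 × 17.9)] = 2070 mg/L.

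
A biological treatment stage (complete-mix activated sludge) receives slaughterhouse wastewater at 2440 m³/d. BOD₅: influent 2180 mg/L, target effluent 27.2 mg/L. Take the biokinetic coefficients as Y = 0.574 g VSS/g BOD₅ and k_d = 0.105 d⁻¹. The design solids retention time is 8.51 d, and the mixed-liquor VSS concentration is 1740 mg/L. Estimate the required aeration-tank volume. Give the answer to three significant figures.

From the SRT design equation V = Y Q (S₀−S) θ_c / [X (1 + k_d θ_c)] = 0.574 × 2440 × (2180 − 27.2) × 8.51 / [1740 × (1 + 0.105 × 8.51)] = 2.57×10^7 / 3295 = 7788 m³.

V ≈ 7790 m³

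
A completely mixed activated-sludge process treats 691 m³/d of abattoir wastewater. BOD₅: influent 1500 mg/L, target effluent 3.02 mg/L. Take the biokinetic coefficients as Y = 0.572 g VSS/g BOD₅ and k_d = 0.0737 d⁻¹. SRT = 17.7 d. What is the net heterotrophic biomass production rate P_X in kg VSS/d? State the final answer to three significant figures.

Observed yield with endogenous decay: Y_obs = Y / (1 + k_d·θ_c) = 0.572 / (1 + 0.0737 × 17.7) = 0.572 / 2.304 = 0.2482 g VSS/g BOD₅.
ΔS = 1500 − 3.02 = 1497 mg/L, so the substrate removal rate is 691 × 1497/1000 = 1034 kg BOD₅/d.
So the net sludge growth is P_X = 0.2482 × 1034 = 256.8 kg VSS/d.

P_X ≈ 257 kg VSS/d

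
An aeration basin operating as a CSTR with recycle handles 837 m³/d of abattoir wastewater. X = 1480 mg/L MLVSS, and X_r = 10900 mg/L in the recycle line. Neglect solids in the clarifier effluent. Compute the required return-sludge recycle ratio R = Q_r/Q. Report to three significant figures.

Mass balance around the secondary clarifier (neglecting effluent solids): R = X / (X_r − X) = 1480 / (10900 − 1480) = 0.1571.

R ≈ 0.157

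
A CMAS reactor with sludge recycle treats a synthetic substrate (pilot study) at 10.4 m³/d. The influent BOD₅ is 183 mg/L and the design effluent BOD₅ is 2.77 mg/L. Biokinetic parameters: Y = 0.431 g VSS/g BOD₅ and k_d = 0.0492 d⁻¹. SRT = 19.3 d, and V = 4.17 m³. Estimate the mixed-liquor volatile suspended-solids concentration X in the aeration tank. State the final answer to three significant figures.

X = Y·Q·ΔS·θ_c / [V·(1 + k_d θ_c)] = 0.431 × 10.4 × (183 − 2.77) × 19.3 / [4.17 × (1 + 0.0492 × 19.3)] = 1918 mg/L.

X ≈ 1920 mg/L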